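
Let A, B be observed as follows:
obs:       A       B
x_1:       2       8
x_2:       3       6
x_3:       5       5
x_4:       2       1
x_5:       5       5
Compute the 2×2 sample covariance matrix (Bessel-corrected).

Step 1 — column means:
  mean(A) = (2 + 3 + 5 + 2 + 5) / 5 = 17/5 = 3.4
  mean(B) = (8 + 6 + 5 + 1 + 5) / 5 = 25/5 = 5

Step 2 — sample covariance S[i,j] = (1/(n-1)) · Σ_k (x_{k,i} - mean_i) · (x_{k,j} - mean_j), with n-1 = 4.
  S[A,A] = ((-1.4)·(-1.4) + (-0.4)·(-0.4) + (1.6)·(1.6) + (-1.4)·(-1.4) + (1.6)·(1.6)) / 4 = 9.2/4 = 2.3
  S[A,B] = ((-1.4)·(3) + (-0.4)·(1) + (1.6)·(0) + (-1.4)·(-4) + (1.6)·(0)) / 4 = 1/4 = 0.25
  S[B,B] = ((3)·(3) + (1)·(1) + (0)·(0) + (-4)·(-4) + (0)·(0)) / 4 = 26/4 = 6.5

S is symmetric (S[j,i] = S[i,j]). Assembling:

S = [[2.3, 0.25],
 [0.25, 6.5]]


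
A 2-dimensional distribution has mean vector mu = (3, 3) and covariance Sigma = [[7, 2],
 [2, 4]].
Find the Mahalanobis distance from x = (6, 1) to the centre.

Step 1 — centre the observation: (x - mu) = (3, -2).

Step 2 — invert Sigma. det(Sigma) = 7·4 - (2)² = 24.
  Sigma^{-1} = (1/det) · [[d, -b], [-b, a]] = [[0.1667, -0.0833],
 [-0.0833, 0.2917]].

Step 3 — form the quadratic (x - mu)^T · Sigma^{-1} · (x - mu):
  Sigma^{-1} · (x - mu) = (0.6667, -0.8333).
  (x - mu)^T · [Sigma^{-1} · (x - mu)] = (3)·(0.6667) + (-2)·(-0.8333) = 3.6667.

Step 4 — take square root: d = √(3.6667) ≈ 1.9149.

d(x, mu) = √(3.6667) ≈ 1.9149


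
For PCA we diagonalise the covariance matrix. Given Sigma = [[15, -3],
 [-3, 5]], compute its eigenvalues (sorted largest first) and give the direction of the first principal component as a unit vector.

Step 1 — characteristic polynomial of 2×2 Sigma:
  det(Sigma - λI) = λ² - trace · λ + det = 0.
  trace = 15 + 5 = 20, det = 15·5 - (-3)² = 66.
Step 2 — discriminant:
  Δ = trace² - 4·det = 400 - 264 = 136.
Step 3 — eigenvalues:
  λ = (trace ± √Δ)/2 = (20 ± 11.6619)/2,
  λ_1 = 15.831,  λ_2 = 4.169.

Step 4 — unit eigenvector for λ_1: solve (Sigma - λ_1 I)v = 0. First row:
  (15 - 15.831)·v_x + (-3)·v_y = 0, i.e. (-0.831)·v_x + (-3)·v_y = 0,
  so v ∝ (b, λ_1 - a) = (-3, 0.831); multiply by -1 so the first entry is positive: u = (3, -0.831).
  ||u|| = √((3)² + (-0.831)²) = √(9.6905) ≈ 3.113,
  v_1 = u/||u|| ≈ (0.9637, -0.2669) (||v_1|| = 1).

λ_1 = 15.831,  λ_2 = 4.169;  v_1 ≈ (0.9637, -0.2669)


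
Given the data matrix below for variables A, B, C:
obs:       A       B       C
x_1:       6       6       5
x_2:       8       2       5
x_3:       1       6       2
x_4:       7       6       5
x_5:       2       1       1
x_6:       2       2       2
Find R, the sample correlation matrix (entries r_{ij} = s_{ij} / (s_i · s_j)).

Step 1 — column means:
  mean(A) = (6 + 8 + 1 + 7 + 2 + 2) / 6 = 26/6 = 4.3333
  mean(B) = (6 + 2 + 6 + 6 + 1 + 2) / 6 = 23/6 = 3.8333
  mean(C) = (5 + 5 + 2 + 5 + 1 + 2) / 6 = 20/6 = 3.3333

Step 2 — sample variances and covariances s[i,j] = (1/(n-1)) · Σ_k (x_{k,i} - mean_i) · (x_{k,j} - mean_j), with n-1 = 5:
  s[A,A] = ((1.6667)·(1.6667) + (3.6667)·(3.6667) + (-3.3333)·(-3.3333) + (2.6667)·(2.6667) + (-2.3333)·(-2.3333) + (-2.3333)·(-2.3333)) / 5 = 45.3333/5 = 9.0667
  s[A,B] = ((1.6667)·(2.1667) + (3.6667)·(-1.8333) + (-3.3333)·(2.1667) + (2.6667)·(2.1667) + (-2.3333)·(-2.8333) + (-2.3333)·(-1.8333)) / 5 = 6.3333/5 = 1.2667
  s[A,C] = ((1.6667)·(1.6667) + (3.6667)·(1.6667) + (-3.3333)·(-1.3333) + (2.6667)·(1.6667) + (-2.3333)·(-2.3333) + (-2.3333)·(-1.3333)) / 5 = 26.3333/5 = 5.2667
  s[B,B] = ((2.1667)·(2.1667) + (-1.8333)·(-1.8333) + (2.1667)·(2.1667) + (2.1667)·(2.1667) + (-2.8333)·(-2.8333) + (-1.8333)·(-1.8333)) / 5 = 28.8333/5 = 5.7667
  s[B,C] = ((2.1667)·(1.6667) + (-1.8333)·(1.6667) + (2.1667)·(-1.3333) + (2.1667)·(1.6667) + (-2.8333)·(-2.3333) + (-1.8333)·(-1.3333)) / 5 = 10.3333/5 = 2.0667
  s[C,C] = ((1.6667)·(1.6667) + (1.6667)·(1.6667) + (-1.3333)·(-1.3333) + (1.6667)·(1.6667) + (-2.3333)·(-2.3333) + (-1.3333)·(-1.3333)) / 5 = 17.3333/5 = 3.4667
  Sample standard deviations s_i = √(s[i,i]):
  s(A) = √(9.0667) = 3.0111
  s(B) = √(5.7667) = 2.4014
  s(C) = √(3.4667) = 1.8619

Step 3 — r_{ij} = s_{ij} / (s_i · s_j):
  r[A,A] = 1 (diagonal).
  r[A,B] = 1.2667 / (3.0111 · 2.4014) = 1.2667 / 7.2308 = 0.1752
  r[A,C] = 5.2667 / (3.0111 · 1.8619) = 5.2667 / 5.6063 = 0.9394
  r[B,B] = 1 (diagonal).
  r[B,C] = 2.0667 / (2.4014 · 1.8619) = 2.0667 / 4.4711 = 0.4622
  r[C,C] = 1 (diagonal).

R is symmetric with unit diagonal. Assembling:

R = [[1, 0.1752, 0.9394],
 [0.1752, 1, 0.4622],
 [0.9394, 0.4622, 1]]


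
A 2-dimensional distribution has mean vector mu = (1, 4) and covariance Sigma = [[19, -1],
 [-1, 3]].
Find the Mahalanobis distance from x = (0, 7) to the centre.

Step 1 — centre the observation: (x - mu) = (-1, 3).

Step 2 — invert Sigma. det(Sigma) = 19·3 - (-1)² = 56.
  Sigma^{-1} = (1/det) · [[d, -b], [-b, a]] = [[0.0536, 0.0179],
 [0.0179, 0.3393]].

Step 3 — form the quadratic (x - mu)^T · Sigma^{-1} · (x - mu):
  Sigma^{-1} · (x - mu) = (0, 1).
  (x - mu)^T · [Sigma^{-1} · (x - mu)] = (-1)·(0) + (3)·(1) = 3.

Step 4 — take square root: d = √(3) ≈ 1.7321.

d(x, mu) = √(3) ≈ 1.7321


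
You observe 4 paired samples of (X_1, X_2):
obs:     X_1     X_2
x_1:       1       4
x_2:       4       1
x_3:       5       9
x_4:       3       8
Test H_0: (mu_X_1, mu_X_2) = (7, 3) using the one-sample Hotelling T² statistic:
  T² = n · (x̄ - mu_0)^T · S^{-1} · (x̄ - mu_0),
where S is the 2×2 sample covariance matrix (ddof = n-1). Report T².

Step 1 — sample mean vector:
  mean(X_1) = (1 + 4 + 5 + 3) / 4 = 13/4 = 3.25
  mean(X_2) = (4 + 1 + 9 + 8) / 4 = 22/4 = 5.5
  x̄ = (3.25, 5.5),  deviation x̄ - mu_0 = (3.25, 5.5) - (7, 3) = (-3.75, 2.5).

Step 2 — sample covariance matrix, S[i,j] = (1/(n-1)) · Σ_k (x_{k,i} - mean_i) · (x_{k,j} - mean_j), divisor n-1 = 3:
  S[X_1,X_1] = ((-2.25)·(-2.25) + (0.75)·(0.75) + (1.75)·(1.75) + (-0.25)·(-0.25)) / 3 = 8.75/3 = 2.9167
  S[X_1,X_2] = ((-2.25)·(-1.5) + (0.75)·(-4.5) + (1.75)·(3.5) + (-0.25)·(2.5)) / 3 = 5.5/3 = 1.8333
  S[X_2,X_2] = ((-1.5)·(-1.5) + (-4.5)·(-4.5) + (3.5)·(3.5) + (2.5)·(2.5)) / 3 = 41/3 = 13.6667
  S = [[2.9167, 1.8333],
 [1.8333, 13.6667]].

Step 3 — invert S. det(S) = 2.9167·13.6667 - (1.8333)² = 36.5.
  S^{-1} = (1/det) · [[d, -b], [-b, a]] = [[0.3744, -0.0502],
 [-0.0502, 0.0799]].

Step 4 — quadratic form (x̄ - mu_0)^T · S^{-1} · (x̄ - mu_0):
  S^{-1} · (x̄ - mu_0) = (-1.5297, 0.3881),
  (x̄ - mu_0)^T · [...] = (-3.75)·(-1.5297) + (2.5)·(0.3881) = 6.7066.

Step 5 — scale by n: T² = 4 · 6.7066 = 26.8265.

T² ≈ 26.8265


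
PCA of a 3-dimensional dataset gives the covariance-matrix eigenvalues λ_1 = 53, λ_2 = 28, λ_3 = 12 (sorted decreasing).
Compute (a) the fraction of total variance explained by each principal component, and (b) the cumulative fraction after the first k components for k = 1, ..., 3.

Step 1 — total variance = trace(Sigma) = Σ λ_i = 53 + 28 + 12 = 93.

Step 2 — fraction explained by component i = λ_i / Σ λ:
  PC1: 53/93 = 0.5699
  PC2: 28/93 = 0.3011
  PC3: 12/93 = 0.129

Step 3 — cumulative fraction after k components = (λ_1 + ... + λ_k) / Σ λ:
  k = 1: 53/93 = 0.5699
  k = 2: (53 + 28)/93 = 81/93 = 0.871
  k = 3: (53 + 28 + 12)/93 = 93/93 = 1

Summary (fraction, with percent):

explained: PC1 0.5699 (56.99%), PC2 0.3011 (30.11%), PC3 0.129 (12.9%);  cumulative: 0.5699, 0.871, 1


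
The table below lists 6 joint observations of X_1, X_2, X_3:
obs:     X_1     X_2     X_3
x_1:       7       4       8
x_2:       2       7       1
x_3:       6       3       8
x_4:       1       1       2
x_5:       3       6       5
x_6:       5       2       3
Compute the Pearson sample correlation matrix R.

Step 1 — column means:
  mean(X_1) = (7 + 2 + 6 + 1 + 3 + 5) / 6 = 24/6 = 4
  mean(X_2) = (4 + 7 + 3 + 1 + 6 + 2) / 6 = 23/6 = 3.8333
  mean(X_3) = (8 + 1 + 8 + 2 + 5 + 3) / 6 = 27/6 = 4.5

Step 2 — sample variances and covariances s[i,j] = (1/(n-1)) · Σ_k (x_{k,i} - mean_i) · (x_{k,j} - mean_j), with n-1 = 5:
  s[X_1,X_1] = ((3)·(3) + (-2)·(-2) + (2)·(2) + (-3)·(-3) + (-1)·(-1) + (1)·(1)) / 5 = 28/5 = 5.6
  s[X_1,X_2] = ((3)·(0.1667) + (-2)·(3.1667) + (2)·(-0.8333) + (-3)·(-2.8333) + (-1)·(2.1667) + (1)·(-1.8333)) / 5 = -3/5 = -0.6
  s[X_1,X_3] = ((3)·(3.5) + (-2)·(-3.5) + (2)·(3.5) + (-3)·(-2.5) + (-1)·(0.5) + (1)·(-1.5)) / 5 = 30/5 = 6
  s[X_2,X_2] = ((0.1667)·(0.1667) + (3.1667)·(3.1667) + (-0.8333)·(-0.8333) + (-2.8333)·(-2.8333) + (2.1667)·(2.1667) + (-1.8333)·(-1.8333)) / 5 = 26.8333/5 = 5.3667
  s[X_2,X_3] = ((0.1667)·(3.5) + (3.1667)·(-3.5) + (-0.8333)·(3.5) + (-2.8333)·(-2.5) + (2.1667)·(0.5) + (-1.8333)·(-1.5)) / 5 = -2.5/5 = -0.5
  s[X_3,X_3] = ((3.5)·(3.5) + (-3.5)·(-3.5) + (3.5)·(3.5) + (-2.5)·(-2.5) + (0.5)·(0.5) + (-1.5)·(-1.5)) / 5 = 45.5/5 = 9.1
  Sample standard deviations s_i = √(s[i,i]):
  s(X_1) = √(5.6) = 2.3664
  s(X_2) = √(5.3667) = 2.3166
  s(X_3) = √(9.1) = 3.0166

Step 3 — r_{ij} = s_{ij} / (s_i · s_j):
  r[X_1,X_1] = 1 (diagonal).
  r[X_1,X_2] = -0.6 / (2.3664 · 2.3166) = -0.6 / 5.4821 = -0.1094
  r[X_1,X_3] = 6 / (2.3664 · 3.0166) = 6 / 7.1386 = 0.8405
  r[X_2,X_2] = 1 (diagonal).
  r[X_2,X_3] = -0.5 / (2.3166 · 3.0166) = -0.5 / 6.9883 = -0.0715
  r[X_3,X_3] = 1 (diagonal).

R is symmetric with unit diagonal. Assembling:

R = [[1, -0.1094, 0.8405],
 [-0.1094, 1, -0.0715],
 [0.8405, -0.0715, 1]]


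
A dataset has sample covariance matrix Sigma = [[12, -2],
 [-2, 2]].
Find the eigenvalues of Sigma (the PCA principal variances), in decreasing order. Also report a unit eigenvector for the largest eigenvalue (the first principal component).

Step 1 — characteristic polynomial of 2×2 Sigma:
  det(Sigma - λI) = λ² - trace · λ + det = 0.
  trace = 12 + 2 = 14, det = 12·2 - (-2)² = 20.
Step 2 — discriminant:
  Δ = trace² - 4·det = 196 - 80 = 116.
Step 3 — eigenvalues:
  λ = (trace ± √Δ)/2 = (14 ± 10.7703)/2,
  λ_1 = 12.3852,  λ_2 = 1.6148.

Step 4 — unit eigenvector for λ_1: solve (Sigma - λ_1 I)v = 0. First row:
  (12 - 12.3852)·v_x + (-2)·v_y = 0, i.e. (-0.3852)·v_x + (-2)·v_y = 0,
  so v ∝ (b, λ_1 - a) = (-2, 0.3852); multiply by -1 so the first entry is positive: u = (2, -0.3852).
  ||u|| = √((2)² + (-0.3852)²) = √(4.1484) ≈ 2.0368,
  v_1 = u/||u|| ≈ (0.982, -0.1891) (||v_1|| = 1).

λ_1 = 12.3852,  λ_2 = 1.6148;  v_1 ≈ (0.982, -0.1891)


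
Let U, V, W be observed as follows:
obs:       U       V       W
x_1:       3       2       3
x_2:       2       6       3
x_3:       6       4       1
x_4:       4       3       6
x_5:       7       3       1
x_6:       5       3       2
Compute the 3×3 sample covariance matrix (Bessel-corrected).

Step 1 — column means:
  mean(U) = (3 + 2 + 6 + 4 + 7 + 5) / 6 = 27/6 = 4.5
  mean(V) = (2 + 6 + 4 + 3 + 3 + 3) / 6 = 21/6 = 3.5
  mean(W) = (3 + 3 + 1 + 6 + 1 + 2) / 6 = 16/6 = 2.6667

Step 2 — sample covariance S[i,j] = (1/(n-1)) · Σ_k (x_{k,i} - mean_i) · (x_{k,j} - mean_j), with n-1 = 5.
  S[U,U] = ((-1.5)·(-1.5) + (-2.5)·(-2.5) + (1.5)·(1.5) + (-0.5)·(-0.5) + (2.5)·(2.5) + (0.5)·(0.5)) / 5 = 17.5/5 = 3.5
  S[U,V] = ((-1.5)·(-1.5) + (-2.5)·(2.5) + (1.5)·(0.5) + (-0.5)·(-0.5) + (2.5)·(-0.5) + (0.5)·(-0.5)) / 5 = -4.5/5 = -0.9
  S[U,W] = ((-1.5)·(0.3333) + (-2.5)·(0.3333) + (1.5)·(-1.6667) + (-0.5)·(3.3333) + (2.5)·(-1.6667) + (0.5)·(-0.6667)) / 5 = -10/5 = -2
  S[V,V] = ((-1.5)·(-1.5) + (2.5)·(2.5) + (0.5)·(0.5) + (-0.5)·(-0.5) + (-0.5)·(-0.5) + (-0.5)·(-0.5)) / 5 = 9.5/5 = 1.9
  S[V,W] = ((-1.5)·(0.3333) + (2.5)·(0.3333) + (0.5)·(-1.6667) + (-0.5)·(3.3333) + (-0.5)·(-1.6667) + (-0.5)·(-0.6667)) / 5 = -1/5 = -0.2
  S[W,W] = ((0.3333)·(0.3333) + (0.3333)·(0.3333) + (-1.6667)·(-1.6667) + (3.3333)·(3.3333) + (-1.6667)·(-1.6667) + (-0.6667)·(-0.6667)) / 5 = 17.3333/5 = 3.4667

S is symmetric (S[j,i] = S[i,j]). Assembling:

S = [[3.5, -0.9, -2],
 [-0.9, 1.9, -0.2],
 [-2, -0.2, 3.4667]]


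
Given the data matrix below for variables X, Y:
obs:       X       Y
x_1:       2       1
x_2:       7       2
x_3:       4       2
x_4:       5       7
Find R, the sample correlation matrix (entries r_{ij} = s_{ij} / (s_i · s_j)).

Step 1 — column means:
  mean(X) = (2 + 7 + 4 + 5) / 4 = 18/4 = 4.5
  mean(Y) = (1 + 2 + 2 + 7) / 4 = 12/4 = 3

Step 2 — sample variances and covariances s[i,j] = (1/(n-1)) · Σ_k (x_{k,i} - mean_i) · (x_{k,j} - mean_j), with n-1 = 3:
  s[X,X] = ((-2.5)·(-2.5) + (2.5)·(2.5) + (-0.5)·(-0.5) + (0.5)·(0.5)) / 3 = 13/3 = 4.3333
  s[X,Y] = ((-2.5)·(-2) + (2.5)·(-1) + (-0.5)·(-1) + (0.5)·(4)) / 3 = 5/3 = 1.6667
  s[Y,Y] = ((-2)·(-2) + (-1)·(-1) + (-1)·(-1) + (4)·(4)) / 3 = 22/3 = 7.3333
  Sample standard deviations s_i = √(s[i,i]):
  s(X) = √(4.3333) = 2.0817
  s(Y) = √(7.3333) = 2.708

Step 3 — r_{ij} = s_{ij} / (s_i · s_j):
  r[X,X] = 1 (diagonal).
  r[X,Y] = 1.6667 / (2.0817 · 2.708) = 1.6667 / 5.6372 = 0.2957
  r[Y,Y] = 1 (diagonal).

R is symmetric with unit diagonal. Assembling:

R = [[1, 0.2957],
 [0.2957, 1]]


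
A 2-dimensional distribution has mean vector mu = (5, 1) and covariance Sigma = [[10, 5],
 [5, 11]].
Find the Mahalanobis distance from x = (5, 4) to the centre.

Step 1 — centre the observation: (x - mu) = (0, 3).

Step 2 — invert Sigma. det(Sigma) = 10·11 - (5)² = 85.
  Sigma^{-1} = (1/det) · [[d, -b], [-b, a]] = [[0.1294, -0.0588],
 [-0.0588, 0.1176]].

Step 3 — form the quadratic (x - mu)^T · Sigma^{-1} · (x - mu):
  Sigma^{-1} · (x - mu) = (-0.1765, 0.3529).
  (x - mu)^T · [Sigma^{-1} · (x - mu)] = (0)·(-0.1765) + (3)·(0.3529) = 1.0588.

Step 4 — take square root: d = √(1.0588) ≈ 1.029.

d(x, mu) = √(1.0588) ≈ 1.029


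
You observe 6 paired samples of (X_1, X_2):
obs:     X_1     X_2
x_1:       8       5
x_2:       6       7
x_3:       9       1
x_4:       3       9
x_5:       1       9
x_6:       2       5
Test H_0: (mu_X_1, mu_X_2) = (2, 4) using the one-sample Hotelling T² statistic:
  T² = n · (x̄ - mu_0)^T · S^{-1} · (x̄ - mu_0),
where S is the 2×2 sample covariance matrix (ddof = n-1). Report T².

Step 1 — sample mean vector:
  mean(X_1) = (8 + 6 + 9 + 3 + 1 + 2) / 6 = 29/6 = 4.8333
  mean(X_2) = (5 + 7 + 1 + 9 + 9 + 5) / 6 = 36/6 = 6
  x̄ = (4.8333, 6),  deviation x̄ - mu_0 = (4.8333, 6) - (2, 4) = (2.8333, 2).

Step 2 — sample covariance matrix, S[i,j] = (1/(n-1)) · Σ_k (x_{k,i} - mean_i) · (x_{k,j} - mean_j), divisor n-1 = 5:
  S[X_1,X_1] = ((3.1667)·(3.1667) + (1.1667)·(1.1667) + (4.1667)·(4.1667) + (-1.8333)·(-1.8333) + (-3.8333)·(-3.8333) + (-2.8333)·(-2.8333)) / 5 = 54.8333/5 = 10.9667
  S[X_1,X_2] = ((3.1667)·(-1) + (1.1667)·(1) + (4.1667)·(-5) + (-1.8333)·(3) + (-3.8333)·(3) + (-2.8333)·(-1)) / 5 = -37/5 = -7.4
  S[X_2,X_2] = ((-1)·(-1) + (1)·(1) + (-5)·(-5) + (3)·(3) + (3)·(3) + (-1)·(-1)) / 5 = 46/5 = 9.2
  S = [[10.9667, -7.4],
 [-7.4, 9.2]].

Step 3 — invert S. det(S) = 10.9667·9.2 - (-7.4)² = 46.1333.
  S^{-1} = (1/det) · [[d, -b], [-b, a]] = [[0.1994, 0.1604],
 [0.1604, 0.2377]].

Step 4 — quadratic form (x̄ - mu_0)^T · S^{-1} · (x̄ - mu_0):
  S^{-1} · (x̄ - mu_0) = (0.8858, 0.9299),
  (x̄ - mu_0)^T · [...] = (2.8333)·(0.8858) + (2)·(0.9299) = 4.3697.

Step 5 — scale by n: T² = 6 · 4.3697 = 26.2182.

T² ≈ 26.2182


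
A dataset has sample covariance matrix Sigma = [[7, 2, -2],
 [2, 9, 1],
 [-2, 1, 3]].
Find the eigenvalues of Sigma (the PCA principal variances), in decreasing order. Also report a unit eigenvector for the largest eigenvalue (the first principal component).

Step 1 — characteristic polynomial p(λ) = det(λI - Sigma) = λ³ - tr·λ² + c_1·λ - det, where tr = trace, c_1 = sum of the principal 2×2 minors, det = det(Sigma):
  tr = 7 + 9 + 3 = 19,
  c_1 = (7·9 - (2)²) + (7·3 - (-2)²) + (9·3 - (1)²) = 59 + 17 + 26 = 102,
  det = 7·(9·3 - (1)²) - (2)·((2)·3 - (1)·(-2)) + (-2)·((2)·(1) - 9·(-2)) = 7·(26) - (2)·(8) + (-2)·(20) = 126.
  So p(λ) = λ³ - 19λ² + 102λ - 126.
Step 2 — look for an integer root (rational root theorem: any rational root is an integer divisor of 126). Testing λ = 7:
  p(7) = 343 - 931 + 714 - 126 = 0  ✓
  Dividing out (λ - 7): p(λ) = (λ - 7)(λ² - 12λ + 18).
Step 3 — remaining eigenvalues from the quadratic λ² - 12λ + 18 = 0:
  Δ = 12² - 4·18 = 144 - 72 = 72,  λ = (12 ± √72)/2 = (12 ± 8.4853)/2 ≈ 10.2426 or 1.7574.
  Sorted: λ_1 = 10.2426,  λ_2 = 7,  λ_3 = 1.7574  (check: sum = 19 = tr ✓).

Step 4 — unit eigenvector for λ_1 ≈ 10.2426: v spans the null space of (Sigma - λ_1 I), whose rows are
  r_1 = (-3.2426, 2, -2),  r_2 = (2, -1.2426, 1),  r_3 = (-2, 1, -7.2426).
  v is orthogonal to every row, so take v ∝ r_1 × r_3 = ((2)·(-7.2426) - (-2)·(1), (-2)·(-2) - (-3.2426)·(-7.2426), (-3.2426)·(1) - (2)·(-2)) ≈ (-12.4853, -19.4853, 0.7574).
  Rescale (multiply by -1 so the first nonzero entry is positive): u = (12.4853, 19.4853, -0.7574).
  ||u|| = √((12.4853)² + (19.4853)² + (-0.7574)²) = √(536.132) ≈ 23.1545,  v_1 = u/||u|| ≈ (0.5392, 0.8415, -0.0327) (||v_1|| = 1).

λ_1 = 10.2426,  λ_2 = 7,  λ_3 = 1.7574;  v_1 ≈ (0.5392, 0.8415, -0.0327)


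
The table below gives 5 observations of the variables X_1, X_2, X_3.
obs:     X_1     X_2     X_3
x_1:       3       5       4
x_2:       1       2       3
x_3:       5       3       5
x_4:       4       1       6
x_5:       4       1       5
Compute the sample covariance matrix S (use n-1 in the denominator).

Step 1 — column means:
  mean(X_1) = (3 + 1 + 5 + 4 + 4) / 5 = 17/5 = 3.4
  mean(X_2) = (5 + 2 + 3 + 1 + 1) / 5 = 12/5 = 2.4
  mean(X_3) = (4 + 3 + 5 + 6 + 5) / 5 = 23/5 = 4.6

Step 2 — sample covariance S[i,j] = (1/(n-1)) · Σ_k (x_{k,i} - mean_i) · (x_{k,j} - mean_j), with n-1 = 4.
  S[X_1,X_1] = ((-0.4)·(-0.4) + (-2.4)·(-2.4) + (1.6)·(1.6) + (0.6)·(0.6) + (0.6)·(0.6)) / 4 = 9.2/4 = 2.3
  S[X_1,X_2] = ((-0.4)·(2.6) + (-2.4)·(-0.4) + (1.6)·(0.6) + (0.6)·(-1.4) + (0.6)·(-1.4)) / 4 = -0.8/4 = -0.2
  S[X_1,X_3] = ((-0.4)·(-0.6) + (-2.4)·(-1.6) + (1.6)·(0.4) + (0.6)·(1.4) + (0.6)·(0.4)) / 4 = 5.8/4 = 1.45
  S[X_2,X_2] = ((2.6)·(2.6) + (-0.4)·(-0.4) + (0.6)·(0.6) + (-1.4)·(-1.4) + (-1.4)·(-1.4)) / 4 = 11.2/4 = 2.8
  S[X_2,X_3] = ((2.6)·(-0.6) + (-0.4)·(-1.6) + (0.6)·(0.4) + (-1.4)·(1.4) + (-1.4)·(0.4)) / 4 = -3.2/4 = -0.8
  S[X_3,X_3] = ((-0.6)·(-0.6) + (-1.6)·(-1.6) + (0.4)·(0.4) + (1.4)·(1.4) + (0.4)·(0.4)) / 4 = 5.2/4 = 1.3

S is symmetric (S[j,i] = S[i,j]). Assembling:

S = [[2.3, -0.2, 1.45],
 [-0.2, 2.8, -0.8],
 [1.45, -0.8, 1.3]]


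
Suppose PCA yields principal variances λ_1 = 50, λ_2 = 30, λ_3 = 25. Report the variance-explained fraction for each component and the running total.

Step 1 — total variance = trace(Sigma) = Σ λ_i = 50 + 30 + 25 = 105.

Step 2 — fraction explained by component i = λ_i / Σ λ:
  PC1: 50/105 = 0.4762
  PC2: 30/105 = 0.2857
  PC3: 25/105 = 0.2381

Step 3 — cumulative fraction after k components = (λ_1 + ... + λ_k) / Σ λ:
  k = 1: 50/105 = 0.4762
  k = 2: (50 + 30)/105 = 80/105 = 0.7619
  k = 3: (50 + 30 + 25)/105 = 105/105 = 1

Summary (fraction, with percent):

explained: PC1 0.4762 (47.62%), PC2 0.2857 (28.57%), PC3 0.2381 (23.81%);  cumulative: 0.4762, 0.7619, 1


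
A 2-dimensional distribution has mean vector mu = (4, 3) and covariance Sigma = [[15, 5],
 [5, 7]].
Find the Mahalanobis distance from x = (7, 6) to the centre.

Step 1 — centre the observation: (x - mu) = (3, 3).

Step 2 — invert Sigma. det(Sigma) = 15·7 - (5)² = 80.
  Sigma^{-1} = (1/det) · [[d, -b], [-b, a]] = [[0.0875, -0.0625],
 [-0.0625, 0.1875]].

Step 3 — form the quadratic (x - mu)^T · Sigma^{-1} · (x - mu):
  Sigma^{-1} · (x - mu) = (0.075, 0.375).
  (x - mu)^T · [Sigma^{-1} · (x - mu)] = (3)·(0.075) + (3)·(0.375) = 1.35.

Step 4 — take square root: d = √(1.35) ≈ 1.1619.

d(x, mu) = √(1.35) ≈ 1.1619


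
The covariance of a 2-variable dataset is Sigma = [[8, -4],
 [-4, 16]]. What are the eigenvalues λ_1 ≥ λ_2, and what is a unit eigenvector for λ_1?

Step 1 — characteristic polynomial of 2×2 Sigma:
  det(Sigma - λI) = λ² - trace · λ + det = 0.
  trace = 8 + 16 = 24, det = 8·16 - (-4)² = 112.
Step 2 — discriminant:
  Δ = trace² - 4·det = 576 - 448 = 128.
Step 3 — eigenvalues:
  λ = (trace ± √Δ)/2 = (24 ± 11.3137)/2,
  λ_1 = 17.6569,  λ_2 = 6.3431.

Step 4 — unit eigenvector for λ_1: solve (Sigma - λ_1 I)v = 0. First row:
  (8 - 17.6569)·v_x + (-4)·v_y = 0, i.e. (-9.6569)·v_x + (-4)·v_y = 0,
  so v ∝ (b, λ_1 - a) = (-4, 9.6569); multiply by -1 so the first entry is positive: u = (4, -9.6569).
  ||u|| = √((4)² + (-9.6569)²) = √(109.2548) ≈ 10.4525,
  v_1 = u/||u|| ≈ (0.3827, -0.9239) (||v_1|| = 1).

λ_1 = 17.6569,  λ_2 = 6.3431;  v_1 ≈ (0.3827, -0.9239)


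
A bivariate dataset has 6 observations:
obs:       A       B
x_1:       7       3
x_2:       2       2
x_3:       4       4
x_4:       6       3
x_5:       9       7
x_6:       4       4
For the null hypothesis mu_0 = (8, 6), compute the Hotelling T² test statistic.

Step 1 — sample mean vector:
  mean(A) = (7 + 2 + 4 + 6 + 9 + 4) / 6 = 32/6 = 5.3333
  mean(B) = (3 + 2 + 4 + 3 + 7 + 4) / 6 = 23/6 = 3.8333
  x̄ = (5.3333, 3.8333),  deviation x̄ - mu_0 = (5.3333, 3.8333) - (8, 6) = (-2.6667, -2.1667).

Step 2 — sample covariance matrix, S[i,j] = (1/(n-1)) · Σ_k (x_{k,i} - mean_i) · (x_{k,j} - mean_j), divisor n-1 = 5:
  S[A,A] = ((1.6667)·(1.6667) + (-3.3333)·(-3.3333) + (-1.3333)·(-1.3333) + (0.6667)·(0.6667) + (3.6667)·(3.6667) + (-1.3333)·(-1.3333)) / 5 = 31.3333/5 = 6.2667
  S[A,B] = ((1.6667)·(-0.8333) + (-3.3333)·(-1.8333) + (-1.3333)·(0.1667) + (0.6667)·(-0.8333) + (3.6667)·(3.1667) + (-1.3333)·(0.1667)) / 5 = 15.3333/5 = 3.0667
  S[B,B] = ((-0.8333)·(-0.8333) + (-1.8333)·(-1.8333) + (0.1667)·(0.1667) + (-0.8333)·(-0.8333) + (3.1667)·(3.1667) + (0.1667)·(0.1667)) / 5 = 14.8333/5 = 2.9667
  S = [[6.2667, 3.0667],
 [3.0667, 2.9667]].

Step 3 — invert S. det(S) = 6.2667·2.9667 - (3.0667)² = 9.1867.
  S^{-1} = (1/det) · [[d, -b], [-b, a]] = [[0.3229, -0.3338],
 [-0.3338, 0.6821]].

Step 4 — quadratic form (x̄ - mu_0)^T · S^{-1} · (x̄ - mu_0):
  S^{-1} · (x̄ - mu_0) = (-0.1379, -0.5878),
  (x̄ - mu_0)^T · [...] = (-2.6667)·(-0.1379) + (-2.1667)·(-0.5878) = 1.6413.

Step 5 — scale by n: T² = 6 · 1.6413 = 9.8476.

T² ≈ 9.8476


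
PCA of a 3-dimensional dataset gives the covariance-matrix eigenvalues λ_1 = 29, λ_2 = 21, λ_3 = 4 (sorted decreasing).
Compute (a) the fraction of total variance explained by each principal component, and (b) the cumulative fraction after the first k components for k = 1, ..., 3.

Step 1 — total variance = trace(Sigma) = Σ λ_i = 29 + 21 + 4 = 54.

Step 2 — fraction explained by component i = λ_i / Σ λ:
  PC1: 29/54 = 0.537
  PC2: 21/54 = 0.3889
  PC3: 4/54 = 0.0741

Step 3 — cumulative fraction after k components = (λ_1 + ... + λ_k) / Σ λ:
  k = 1: 29/54 = 0.537
  k = 2: (29 + 21)/54 = 50/54 = 0.9259
  k = 3: (29 + 21 + 4)/54 = 54/54 = 1

Summary (fraction, with percent):

explained: PC1 0.537 (53.7%), PC2 0.3889 (38.89%), PC3 0.0741 (7.41%);  cumulative: 0.537, 0.9259, 1


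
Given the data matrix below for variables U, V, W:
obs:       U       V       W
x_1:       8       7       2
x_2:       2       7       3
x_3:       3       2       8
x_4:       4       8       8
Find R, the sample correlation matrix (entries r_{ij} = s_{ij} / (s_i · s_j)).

Step 1 — column means:
  mean(U) = (8 + 2 + 3 + 4) / 4 = 17/4 = 4.25
  mean(V) = (7 + 7 + 2 + 8) / 4 = 24/4 = 6
  mean(W) = (2 + 3 + 8 + 8) / 4 = 21/4 = 5.25

Step 2 — sample variances and covariances s[i,j] = (1/(n-1)) · Σ_k (x_{k,i} - mean_i) · (x_{k,j} - mean_j), with n-1 = 3:
  s[U,U] = ((3.75)·(3.75) + (-2.25)·(-2.25) + (-1.25)·(-1.25) + (-0.25)·(-0.25)) / 3 = 20.75/3 = 6.9167
  s[U,V] = ((3.75)·(1) + (-2.25)·(1) + (-1.25)·(-4) + (-0.25)·(2)) / 3 = 6/3 = 2
  s[U,W] = ((3.75)·(-3.25) + (-2.25)·(-2.25) + (-1.25)·(2.75) + (-0.25)·(2.75)) / 3 = -11.25/3 = -3.75
  s[V,V] = ((1)·(1) + (1)·(1) + (-4)·(-4) + (2)·(2)) / 3 = 22/3 = 7.3333
  s[V,W] = ((1)·(-3.25) + (1)·(-2.25) + (-4)·(2.75) + (2)·(2.75)) / 3 = -11/3 = -3.6667
  s[W,W] = ((-3.25)·(-3.25) + (-2.25)·(-2.25) + (2.75)·(2.75) + (2.75)·(2.75)) / 3 = 30.75/3 = 10.25
  Sample standard deviations s_i = √(s[i,i]):
  s(U) = √(6.9167) = 2.63
  s(V) = √(7.3333) = 2.708
  s(W) = √(10.25) = 3.2016

Step 3 — r_{ij} = s_{ij} / (s_i · s_j):
  r[U,U] = 1 (diagonal).
  r[U,V] = 2 / (2.63 · 2.708) = 2 / 7.122 = 0.2808
  r[U,W] = -3.75 / (2.63 · 3.2016) = -3.75 / 8.42 = -0.4454
  r[V,V] = 1 (diagonal).
  r[V,W] = -3.6667 / (2.708 · 3.2016) = -3.6667 / 8.6699 = -0.4229
  r[W,W] = 1 (diagonal).

R is symmetric with unit diagonal. Assembling:

R = [[1, 0.2808, -0.4454],
 [0.2808, 1, -0.4229],
 [-0.4454, -0.4229, 1]]


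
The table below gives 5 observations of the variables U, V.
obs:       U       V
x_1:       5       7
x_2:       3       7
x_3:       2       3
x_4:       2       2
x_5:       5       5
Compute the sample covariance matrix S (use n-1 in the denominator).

Step 1 — column means:
  mean(U) = (5 + 3 + 2 + 2 + 5) / 5 = 17/5 = 3.4
  mean(V) = (7 + 7 + 3 + 2 + 5) / 5 = 24/5 = 4.8

Step 2 — sample covariance S[i,j] = (1/(n-1)) · Σ_k (x_{k,i} - mean_i) · (x_{k,j} - mean_j), with n-1 = 4.
  S[U,U] = ((1.6)·(1.6) + (-0.4)·(-0.4) + (-1.4)·(-1.4) + (-1.4)·(-1.4) + (1.6)·(1.6)) / 4 = 9.2/4 = 2.3
  S[U,V] = ((1.6)·(2.2) + (-0.4)·(2.2) + (-1.4)·(-1.8) + (-1.4)·(-2.8) + (1.6)·(0.2)) / 4 = 9.4/4 = 2.35
  S[V,V] = ((2.2)·(2.2) + (2.2)·(2.2) + (-1.8)·(-1.8) + (-2.8)·(-2.8) + (0.2)·(0.2)) / 4 = 20.8/4 = 5.2

S is symmetric (S[j,i] = S[i,j]). Assembling:

S = [[2.3, 2.35],
 [2.35, 5.2]]


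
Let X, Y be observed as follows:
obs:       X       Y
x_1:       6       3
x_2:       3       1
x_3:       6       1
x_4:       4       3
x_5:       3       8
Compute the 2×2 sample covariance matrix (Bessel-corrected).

Step 1 — column means:
  mean(X) = (6 + 3 + 6 + 4 + 3) / 5 = 22/5 = 4.4
  mean(Y) = (3 + 1 + 1 + 3 + 8) / 5 = 16/5 = 3.2

Step 2 — sample covariance S[i,j] = (1/(n-1)) · Σ_k (x_{k,i} - mean_i) · (x_{k,j} - mean_j), with n-1 = 4.
  S[X,X] = ((1.6)·(1.6) + (-1.4)·(-1.4) + (1.6)·(1.6) + (-0.4)·(-0.4) + (-1.4)·(-1.4)) / 4 = 9.2/4 = 2.3
  S[X,Y] = ((1.6)·(-0.2) + (-1.4)·(-2.2) + (1.6)·(-2.2) + (-0.4)·(-0.2) + (-1.4)·(4.8)) / 4 = -7.4/4 = -1.85
  S[Y,Y] = ((-0.2)·(-0.2) + (-2.2)·(-2.2) + (-2.2)·(-2.2) + (-0.2)·(-0.2) + (4.8)·(4.8)) / 4 = 32.8/4 = 8.2

S is symmetric (S[j,i] = S[i,j]). Assembling:

S = [[2.3, -1.85],
 [-1.85, 8.2]]


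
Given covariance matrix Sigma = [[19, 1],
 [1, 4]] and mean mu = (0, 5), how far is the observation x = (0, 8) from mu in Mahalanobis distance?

Step 1 — centre the observation: (x - mu) = (0, 3).

Step 2 — invert Sigma. det(Sigma) = 19·4 - (1)² = 75.
  Sigma^{-1} = (1/det) · [[d, -b], [-b, a]] = [[0.0533, -0.0133],
 [-0.0133, 0.2533]].

Step 3 — form the quadratic (x - mu)^T · Sigma^{-1} · (x - mu):
  Sigma^{-1} · (x - mu) = (-0.04, 0.76).
  (x - mu)^T · [Sigma^{-1} · (x - mu)] = (0)·(-0.04) + (3)·(0.76) = 2.28.

Step 4 — take square root: d = √(2.28) ≈ 1.51.

d(x, mu) = √(2.28) ≈ 1.51


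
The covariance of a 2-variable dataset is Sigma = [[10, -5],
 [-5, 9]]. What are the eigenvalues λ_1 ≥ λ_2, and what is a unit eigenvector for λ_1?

Step 1 — characteristic polynomial of 2×2 Sigma:
  det(Sigma - λI) = λ² - trace · λ + det = 0.
  trace = 10 + 9 = 19, det = 10·9 - (-5)² = 65.
Step 2 — discriminant:
  Δ = trace² - 4·det = 361 - 260 = 101.
Step 3 — eigenvalues:
  λ = (trace ± √Δ)/2 = (19 ± 10.0499)/2,
  λ_1 = 14.5249,  λ_2 = 4.4751.

Step 4 — unit eigenvector for λ_1: solve (Sigma - λ_1 I)v = 0. First row:
  (10 - 14.5249)·v_x + (-5)·v_y = 0, i.e. (-4.5249)·v_x + (-5)·v_y = 0,
  so v ∝ (b, λ_1 - a) = (-5, 4.5249); multiply by -1 so the first entry is positive: u = (5, -4.5249).
  ||u|| = √((5)² + (-4.5249)²) = √(45.4751) ≈ 6.7435,
  v_1 = u/||u|| ≈ (0.7415, -0.671) (||v_1|| = 1).

λ_1 = 14.5249,  λ_2 = 4.4751;  v_1 ≈ (0.7415, -0.671)


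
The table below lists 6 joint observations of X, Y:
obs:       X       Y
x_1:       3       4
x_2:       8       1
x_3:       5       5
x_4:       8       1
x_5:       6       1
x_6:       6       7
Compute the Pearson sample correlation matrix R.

Step 1 — column means:
  mean(X) = (3 + 8 + 5 + 8 + 6 + 6) / 6 = 36/6 = 6
  mean(Y) = (4 + 1 + 5 + 1 + 1 + 7) / 6 = 19/6 = 3.1667

Step 2 — sample variances and covariances s[i,j] = (1/(n-1)) · Σ_k (x_{k,i} - mean_i) · (x_{k,j} - mean_j), with n-1 = 5:
  s[X,X] = ((-3)·(-3) + (2)·(2) + (-1)·(-1) + (2)·(2) + (0)·(0) + (0)·(0)) / 5 = 18/5 = 3.6
  s[X,Y] = ((-3)·(0.8333) + (2)·(-2.1667) + (-1)·(1.8333) + (2)·(-2.1667) + (0)·(-2.1667) + (0)·(3.8333)) / 5 = -13/5 = -2.6
  s[Y,Y] = ((0.8333)·(0.8333) + (-2.1667)·(-2.1667) + (1.8333)·(1.8333) + (-2.1667)·(-2.1667) + (-2.1667)·(-2.1667) + (3.8333)·(3.8333)) / 5 = 32.8333/5 = 6.5667
  Sample standard deviations s_i = √(s[i,i]):
  s(X) = √(3.6) = 1.8974
  s(Y) = √(6.5667) = 2.5626

Step 3 — r_{ij} = s_{ij} / (s_i · s_j):
  r[X,X] = 1 (diagonal).
  r[X,Y] = -2.6 / (1.8974 · 2.5626) = -2.6 / 4.8621 = -0.5347
  r[Y,Y] = 1 (diagonal).

R is symmetric with unit diagonal. Assembling:

R = [[1, -0.5347],
 [-0.5347, 1]]


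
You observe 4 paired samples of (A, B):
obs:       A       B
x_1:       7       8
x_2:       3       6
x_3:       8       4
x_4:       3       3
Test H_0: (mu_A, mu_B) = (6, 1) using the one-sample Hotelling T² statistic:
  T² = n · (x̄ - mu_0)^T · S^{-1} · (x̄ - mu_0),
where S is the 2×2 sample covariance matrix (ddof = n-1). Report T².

Step 1 — sample mean vector:
  mean(A) = (7 + 3 + 8 + 3) / 4 = 21/4 = 5.25
  mean(B) = (8 + 6 + 4 + 3) / 4 = 21/4 = 5.25
  x̄ = (5.25, 5.25),  deviation x̄ - mu_0 = (5.25, 5.25) - (6, 1) = (-0.75, 4.25).

Step 2 — sample covariance matrix, S[i,j] = (1/(n-1)) · Σ_k (x_{k,i} - mean_i) · (x_{k,j} - mean_j), divisor n-1 = 3:
  S[A,A] = ((1.75)·(1.75) + (-2.25)·(-2.25) + (2.75)·(2.75) + (-2.25)·(-2.25)) / 3 = 20.75/3 = 6.9167
  S[A,B] = ((1.75)·(2.75) + (-2.25)·(0.75) + (2.75)·(-1.25) + (-2.25)·(-2.25)) / 3 = 4.75/3 = 1.5833
  S[B,B] = ((2.75)·(2.75) + (0.75)·(0.75) + (-1.25)·(-1.25) + (-2.25)·(-2.25)) / 3 = 14.75/3 = 4.9167
  S = [[6.9167, 1.5833],
 [1.5833, 4.9167]].

Step 3 — invert S. det(S) = 6.9167·4.9167 - (1.5833)² = 31.5.
  S^{-1} = (1/det) · [[d, -b], [-b, a]] = [[0.1561, -0.0503],
 [-0.0503, 0.2196]].

Step 4 — quadratic form (x̄ - mu_0)^T · S^{-1} · (x̄ - mu_0):
  S^{-1} · (x̄ - mu_0) = (-0.3307, 0.9709),
  (x̄ - mu_0)^T · [...] = (-0.75)·(-0.3307) + (4.25)·(0.9709) = 4.3743.

Step 5 — scale by n: T² = 4 · 4.3743 = 17.4974.

T² ≈ 17.4974


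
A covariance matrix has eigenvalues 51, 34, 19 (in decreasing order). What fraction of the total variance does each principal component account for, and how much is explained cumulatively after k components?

Step 1 — total variance = trace(Sigma) = Σ λ_i = 51 + 34 + 19 = 104.

Step 2 — fraction explained by component i = λ_i / Σ λ:
  PC1: 51/104 = 0.4904
  PC2: 34/104 = 0.3269
  PC3: 19/104 = 0.1827

Step 3 — cumulative fraction after k components = (λ_1 + ... + λ_k) / Σ λ:
  k = 1: 51/104 = 0.4904
  k = 2: (51 + 34)/104 = 85/104 = 0.8173
  k = 3: (51 + 34 + 19)/104 = 104/104 = 1

Summary (fraction, with percent):

explained: PC1 0.4904 (49.04%), PC2 0.3269 (32.69%), PC3 0.1827 (18.27%);  cumulative: 0.4904, 0.8173, 1


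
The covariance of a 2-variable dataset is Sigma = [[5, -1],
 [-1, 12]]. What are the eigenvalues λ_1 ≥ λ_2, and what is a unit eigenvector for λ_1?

Step 1 — characteristic polynomial of 2×2 Sigma:
  det(Sigma - λI) = λ² - trace · λ + det = 0.
  trace = 5 + 12 = 17, det = 5·12 - (-1)² = 59.
Step 2 — discriminant:
  Δ = trace² - 4·det = 289 - 236 = 53.
Step 3 — eigenvalues:
  λ = (trace ± √Δ)/2 = (17 ± 7.2801)/2,
  λ_1 = 12.1401,  λ_2 = 4.8599.

Step 4 — unit eigenvector for λ_1: solve (Sigma - λ_1 I)v = 0. First row:
  (5 - 12.1401)·v_x + (-1)·v_y = 0, i.e. (-7.1401)·v_x + (-1)·v_y = 0,
  so v ∝ (b, λ_1 - a) = (-1, 7.1401); multiply by -1 so the first entry is positive: u = (1, -7.1401).
  ||u|| = √((1)² + (-7.1401)²) = √(51.9804) ≈ 7.2097,
  v_1 = u/||u|| ≈ (0.1387, -0.9903) (||v_1|| = 1).

λ_1 = 12.1401,  λ_2 = 4.8599;  v_1 ≈ (0.1387, -0.9903)


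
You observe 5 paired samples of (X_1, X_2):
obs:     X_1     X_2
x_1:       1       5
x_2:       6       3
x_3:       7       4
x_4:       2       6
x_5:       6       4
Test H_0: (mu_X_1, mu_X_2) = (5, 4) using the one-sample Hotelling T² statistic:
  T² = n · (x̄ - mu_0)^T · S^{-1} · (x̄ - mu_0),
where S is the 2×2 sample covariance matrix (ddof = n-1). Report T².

Step 1 — sample mean vector:
  mean(X_1) = (1 + 6 + 7 + 2 + 6) / 5 = 22/5 = 4.4
  mean(X_2) = (5 + 3 + 4 + 6 + 4) / 5 = 22/5 = 4.4
  x̄ = (4.4, 4.4),  deviation x̄ - mu_0 = (4.4, 4.4) - (5, 4) = (-0.6, 0.4).

Step 2 — sample covariance matrix, S[i,j] = (1/(n-1)) · Σ_k (x_{k,i} - mean_i) · (x_{k,j} - mean_j), divisor n-1 = 4:
  S[X_1,X_1] = ((-3.4)·(-3.4) + (1.6)·(1.6) + (2.6)·(2.6) + (-2.4)·(-2.4) + (1.6)·(1.6)) / 4 = 29.2/4 = 7.3
  S[X_1,X_2] = ((-3.4)·(0.6) + (1.6)·(-1.4) + (2.6)·(-0.4) + (-2.4)·(1.6) + (1.6)·(-0.4)) / 4 = -9.8/4 = -2.45
  S[X_2,X_2] = ((0.6)·(0.6) + (-1.4)·(-1.4) + (-0.4)·(-0.4) + (1.6)·(1.6) + (-0.4)·(-0.4)) / 4 = 5.2/4 = 1.3
  S = [[7.3, -2.45],
 [-2.45, 1.3]].

Step 3 — invert S. det(S) = 7.3·1.3 - (-2.45)² = 3.4875.
  S^{-1} = (1/det) · [[d, -b], [-b, a]] = [[0.3728, 0.7025],
 [0.7025, 2.0932]].

Step 4 — quadratic form (x̄ - mu_0)^T · S^{-1} · (x̄ - mu_0):
  S^{-1} · (x̄ - mu_0) = (0.0573, 0.4158),
  (x̄ - mu_0)^T · [...] = (-0.6)·(0.0573) + (0.4)·(0.4158) = 0.1319.

Step 5 — scale by n: T² = 5 · 0.1319 = 0.6595.

T² ≈ 0.6595


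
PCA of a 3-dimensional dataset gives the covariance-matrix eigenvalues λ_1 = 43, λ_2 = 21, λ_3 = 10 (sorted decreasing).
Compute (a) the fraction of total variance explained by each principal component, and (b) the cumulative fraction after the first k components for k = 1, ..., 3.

Step 1 — total variance = trace(Sigma) = Σ λ_i = 43 + 21 + 10 = 74.

Step 2 — fraction explained by component i = λ_i / Σ λ:
  PC1: 43/74 = 0.5811
  PC2: 21/74 = 0.2838
  PC3: 10/74 = 0.1351

Step 3 — cumulative fraction after k components = (λ_1 + ... + λ_k) / Σ λ:
  k = 1: 43/74 = 0.5811
  k = 2: (43 + 21)/74 = 64/74 = 0.8649
  k = 3: (43 + 21 + 10)/74 = 74/74 = 1

Summary (fraction, with percent):

explained: PC1 0.5811 (58.11%), PC2 0.2838 (28.38%), PC3 0.1351 (13.51%);  cumulative: 0.5811, 0.8649, 1


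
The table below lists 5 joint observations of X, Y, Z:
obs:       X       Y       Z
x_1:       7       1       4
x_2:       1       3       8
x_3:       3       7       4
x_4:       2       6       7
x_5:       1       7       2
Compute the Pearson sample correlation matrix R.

Step 1 — column means:
  mean(X) = (7 + 1 + 3 + 2 + 1) / 5 = 14/5 = 2.8
  mean(Y) = (1 + 3 + 7 + 6 + 7) / 5 = 24/5 = 4.8
  mean(Z) = (4 + 8 + 4 + 7 + 2) / 5 = 25/5 = 5

Step 2 — sample variances and covariances s[i,j] = (1/(n-1)) · Σ_k (x_{k,i} - mean_i) · (x_{k,j} - mean_j), with n-1 = 4:
  s[X,X] = ((4.2)·(4.2) + (-1.8)·(-1.8) + (0.2)·(0.2) + (-0.8)·(-0.8) + (-1.8)·(-1.8)) / 4 = 24.8/4 = 6.2
  s[X,Y] = ((4.2)·(-3.8) + (-1.8)·(-1.8) + (0.2)·(2.2) + (-0.8)·(1.2) + (-1.8)·(2.2)) / 4 = -17.2/4 = -4.3
  s[X,Z] = ((4.2)·(-1) + (-1.8)·(3) + (0.2)·(-1) + (-0.8)·(2) + (-1.8)·(-3)) / 4 = -6/4 = -1.5
  s[Y,Y] = ((-3.8)·(-3.8) + (-1.8)·(-1.8) + (2.2)·(2.2) + (1.2)·(1.2) + (2.2)·(2.2)) / 4 = 28.8/4 = 7.2
  s[Y,Z] = ((-3.8)·(-1) + (-1.8)·(3) + (2.2)·(-1) + (1.2)·(2) + (2.2)·(-3)) / 4 = -8/4 = -2
  s[Z,Z] = ((-1)·(-1) + (3)·(3) + (-1)·(-1) + (2)·(2) + (-3)·(-3)) / 4 = 24/4 = 6
  Sample standard deviations s_i = √(s[i,i]):
  s(X) = √(6.2) = 2.49
  s(Y) = √(7.2) = 2.6833
  s(Z) = √(6) = 2.4495

Step 3 — r_{ij} = s_{ij} / (s_i · s_j):
  r[X,X] = 1 (diagonal).
  r[X,Y] = -4.3 / (2.49 · 2.6833) = -4.3 / 6.6813 = -0.6436
  r[X,Z] = -1.5 / (2.49 · 2.4495) = -1.5 / 6.0992 = -0.2459
  r[Y,Y] = 1 (diagonal).
  r[Y,Z] = -2 / (2.6833 · 2.4495) = -2 / 6.5727 = -0.3043
  r[Z,Z] = 1 (diagonal).

R is symmetric with unit diagonal. Assembling:

R = [[1, -0.6436, -0.2459],
 [-0.6436, 1, -0.3043],
 [-0.2459, -0.3043, 1]]


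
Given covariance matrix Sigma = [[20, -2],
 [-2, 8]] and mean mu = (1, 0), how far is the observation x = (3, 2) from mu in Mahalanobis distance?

Step 1 — centre the observation: (x - mu) = (2, 2).

Step 2 — invert Sigma. det(Sigma) = 20·8 - (-2)² = 156.
  Sigma^{-1} = (1/det) · [[d, -b], [-b, a]] = [[0.0513, 0.0128],
 [0.0128, 0.1282]].

Step 3 — form the quadratic (x - mu)^T · Sigma^{-1} · (x - mu):
  Sigma^{-1} · (x - mu) = (0.1282, 0.2821).
  (x - mu)^T · [Sigma^{-1} · (x - mu)] = (2)·(0.1282) + (2)·(0.2821) = 0.8205.

Step 4 — take square root: d = √(0.8205) ≈ 0.9058.

d(x, mu) = √(0.8205) ≈ 0.9058


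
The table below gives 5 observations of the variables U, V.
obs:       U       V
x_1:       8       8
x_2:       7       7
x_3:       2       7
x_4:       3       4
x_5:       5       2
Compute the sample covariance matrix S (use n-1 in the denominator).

Step 1 — column means:
  mean(U) = (8 + 7 + 2 + 3 + 5) / 5 = 25/5 = 5
  mean(V) = (8 + 7 + 7 + 4 + 2) / 5 = 28/5 = 5.6

Step 2 — sample covariance S[i,j] = (1/(n-1)) · Σ_k (x_{k,i} - mean_i) · (x_{k,j} - mean_j), with n-1 = 4.
  S[U,U] = ((3)·(3) + (2)·(2) + (-3)·(-3) + (-2)·(-2) + (0)·(0)) / 4 = 26/4 = 6.5
  S[U,V] = ((3)·(2.4) + (2)·(1.4) + (-3)·(1.4) + (-2)·(-1.6) + (0)·(-3.6)) / 4 = 9/4 = 2.25
  S[V,V] = ((2.4)·(2.4) + (1.4)·(1.4) + (1.4)·(1.4) + (-1.6)·(-1.6) + (-3.6)·(-3.6)) / 4 = 25.2/4 = 6.3

S is symmetric (S[j,i] = S[i,j]). Assembling:

S = [[6.5, 2.25],
 [2.25, 6.3]]


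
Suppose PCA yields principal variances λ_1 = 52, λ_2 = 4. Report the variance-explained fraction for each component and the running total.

Step 1 — total variance = trace(Sigma) = Σ λ_i = 52 + 4 = 56.

Step 2 — fraction explained by component i = λ_i / Σ λ:
  PC1: 52/56 = 0.9286
  PC2: 4/56 = 0.0714

Step 3 — cumulative fraction after k components = (λ_1 + ... + λ_k) / Σ λ:
  k = 1: 52/56 = 0.9286
  k = 2: (52 + 4)/56 = 56/56 = 1

Summary (fraction, with percent):

explained: PC1 0.9286 (92.86%), PC2 0.0714 (7.14%);  cumulative: 0.9286, 1


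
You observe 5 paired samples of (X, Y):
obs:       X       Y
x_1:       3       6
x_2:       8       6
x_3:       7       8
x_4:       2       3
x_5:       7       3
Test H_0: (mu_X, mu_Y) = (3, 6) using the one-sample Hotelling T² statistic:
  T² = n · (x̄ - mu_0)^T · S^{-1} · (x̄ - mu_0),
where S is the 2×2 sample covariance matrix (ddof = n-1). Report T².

Step 1 — sample mean vector:
  mean(X) = (3 + 8 + 7 + 2 + 7) / 5 = 27/5 = 5.4
  mean(Y) = (6 + 6 + 8 + 3 + 3) / 5 = 26/5 = 5.2
  x̄ = (5.4, 5.2),  deviation x̄ - mu_0 = (5.4, 5.2) - (3, 6) = (2.4, -0.8).

Step 2 — sample covariance matrix, S[i,j] = (1/(n-1)) · Σ_k (x_{k,i} - mean_i) · (x_{k,j} - mean_j), divisor n-1 = 4:
  S[X,X] = ((-2.4)·(-2.4) + (2.6)·(2.6) + (1.6)·(1.6) + (-3.4)·(-3.4) + (1.6)·(1.6)) / 4 = 29.2/4 = 7.3
  S[X,Y] = ((-2.4)·(0.8) + (2.6)·(0.8) + (1.6)·(2.8) + (-3.4)·(-2.2) + (1.6)·(-2.2)) / 4 = 8.6/4 = 2.15
  S[Y,Y] = ((0.8)·(0.8) + (0.8)·(0.8) + (2.8)·(2.8) + (-2.2)·(-2.2) + (-2.2)·(-2.2)) / 4 = 18.8/4 = 4.7
  S = [[7.3, 2.15],
 [2.15, 4.7]].

Step 3 — invert S. det(S) = 7.3·4.7 - (2.15)² = 29.6875.
  S^{-1} = (1/det) · [[d, -b], [-b, a]] = [[0.1583, -0.0724],
 [-0.0724, 0.2459]].

Step 4 — quadratic form (x̄ - mu_0)^T · S^{-1} · (x̄ - mu_0):
  S^{-1} · (x̄ - mu_0) = (0.4379, -0.3705),
  (x̄ - mu_0)^T · [...] = (2.4)·(0.4379) + (-0.8)·(-0.3705) = 1.3474.

Step 5 — scale by n: T² = 5 · 1.3474 = 6.7368.

T² ≈ 6.7368
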